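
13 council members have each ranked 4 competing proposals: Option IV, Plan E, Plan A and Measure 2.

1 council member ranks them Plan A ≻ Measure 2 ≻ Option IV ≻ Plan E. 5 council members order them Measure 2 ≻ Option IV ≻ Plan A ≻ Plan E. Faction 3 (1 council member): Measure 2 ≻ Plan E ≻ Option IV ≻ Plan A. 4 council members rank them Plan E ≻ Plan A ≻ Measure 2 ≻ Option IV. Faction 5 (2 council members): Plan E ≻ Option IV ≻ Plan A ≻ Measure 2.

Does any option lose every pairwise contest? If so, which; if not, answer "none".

none

Pairwise majorities:
Option IV vs Plan E: Plan E wins 7–6.
Option IV vs Plan A: Option IV is ranked higher on 5+1+2 = 8 ballots, Plan A on 5. Option IV wins 8–5.
Option IV vs Measure 2: 2 for Option IV, 11 for Measure 2 — Measure 2 by 11–2.
Plan E vs Plan A: Plan E preferred on 1+4+2 = 7 ballots; Plan E wins 7–6.
Plan E vs Measure 2: Measure 2 wins 7–6.
Plan A–Measure 2: Plan A 7–6.
Each option has at least one pairwise win (Option IV beats Plan A; Plan E beats Option IV; Plan A beats Measure 2; Measure 2 beats Option IV) — no Condorcet loser.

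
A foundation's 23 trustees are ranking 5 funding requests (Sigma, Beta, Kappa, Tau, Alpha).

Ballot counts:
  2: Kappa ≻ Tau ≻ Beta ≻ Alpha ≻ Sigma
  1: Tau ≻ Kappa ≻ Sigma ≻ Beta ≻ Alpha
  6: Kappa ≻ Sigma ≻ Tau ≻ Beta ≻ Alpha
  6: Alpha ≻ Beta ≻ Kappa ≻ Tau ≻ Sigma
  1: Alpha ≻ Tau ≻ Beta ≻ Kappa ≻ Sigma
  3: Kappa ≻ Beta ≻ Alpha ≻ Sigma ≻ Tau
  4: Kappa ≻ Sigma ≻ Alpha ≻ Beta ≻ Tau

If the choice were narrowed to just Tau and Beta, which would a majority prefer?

Beta

Ballots ranking Tau above Beta: 2 + 1 + 6 + 1 = 10.
Ballots ranking Beta above Tau: 23 − 10 = 13.
Beta wins the head-to-head 13–10.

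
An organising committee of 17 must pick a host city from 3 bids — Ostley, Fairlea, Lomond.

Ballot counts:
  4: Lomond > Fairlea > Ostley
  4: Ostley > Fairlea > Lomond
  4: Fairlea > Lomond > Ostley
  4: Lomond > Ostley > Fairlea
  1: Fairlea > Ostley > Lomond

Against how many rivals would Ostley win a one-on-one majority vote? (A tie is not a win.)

Ostley against each rival (17 organisers):
Ostley vs Fairlea: Ostley preferred on 4+4 = 8 ballots; Fairlea wins 9–8.
Ostley–Lomond: Lomond 12–5.
Ostley beats no one; loses to Fairlea, Lomond — 0 pairwise wins.

0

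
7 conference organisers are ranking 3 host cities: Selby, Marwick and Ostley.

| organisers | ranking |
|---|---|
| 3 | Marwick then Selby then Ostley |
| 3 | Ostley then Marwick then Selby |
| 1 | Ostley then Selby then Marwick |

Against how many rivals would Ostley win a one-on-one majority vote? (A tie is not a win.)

2

Ostley against each rival (7 organisers):
Ostley vs Selby: Ostley preferred on 3+1 = 4 ballots; Ostley wins 4–3.
Ostley vs Marwick: Ostley preferred on 3+1 = 4 ballots; Ostley wins 4–3.
Ostley beats Selby, Marwick — 2 pairwise wins.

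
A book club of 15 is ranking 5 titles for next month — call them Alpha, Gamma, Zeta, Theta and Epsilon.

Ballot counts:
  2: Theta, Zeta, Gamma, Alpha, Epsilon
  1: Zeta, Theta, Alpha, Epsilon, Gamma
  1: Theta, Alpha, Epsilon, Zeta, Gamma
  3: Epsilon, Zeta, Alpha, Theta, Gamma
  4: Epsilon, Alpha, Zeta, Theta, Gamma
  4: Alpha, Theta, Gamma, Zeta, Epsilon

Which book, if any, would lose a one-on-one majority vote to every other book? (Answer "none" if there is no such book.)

Gamma

Head-to-head results (15 members):
Alpha vs Gamma: Alpha is ranked higher on 1+1+3+4+4 = 13 ballots, Gamma on 2. Alpha wins 13–2.
Alpha vs Zeta: Alpha wins 9–6.
Alpha vs Theta: 3+4+4 = 11 for Alpha, 4 for Theta — Alpha by 11–4.
Alpha vs Epsilon: Alpha, 8–7.
Gamma–Zeta: Zeta 11–4.
Gamma–Theta: Theta 15–0.
Gamma vs Epsilon: Epsilon, 9–6.
Zeta vs Theta: 8 to 7, Zeta.
Zeta vs Epsilon: 2+1+4 = 7 for Zeta, 8 for Epsilon — Epsilon by 8–7.
Theta vs Epsilon: Theta wins 8–7.
Gamma loses to every other book — it is the Condorcet loser.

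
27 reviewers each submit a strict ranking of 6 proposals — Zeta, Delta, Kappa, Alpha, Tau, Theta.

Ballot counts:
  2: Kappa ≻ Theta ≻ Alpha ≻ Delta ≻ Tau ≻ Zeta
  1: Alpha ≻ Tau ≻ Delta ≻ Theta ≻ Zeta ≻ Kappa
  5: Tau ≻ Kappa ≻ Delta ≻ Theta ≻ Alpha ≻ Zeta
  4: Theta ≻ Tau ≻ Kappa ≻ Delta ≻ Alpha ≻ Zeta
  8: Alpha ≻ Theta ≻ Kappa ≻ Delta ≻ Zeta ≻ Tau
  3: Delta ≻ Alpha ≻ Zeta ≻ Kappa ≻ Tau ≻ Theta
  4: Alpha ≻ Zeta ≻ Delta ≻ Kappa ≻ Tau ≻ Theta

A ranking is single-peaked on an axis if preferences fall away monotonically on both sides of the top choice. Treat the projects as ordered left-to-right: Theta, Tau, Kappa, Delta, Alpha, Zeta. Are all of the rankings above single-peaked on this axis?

Axis positions: Theta=1, Tau=2, Kappa=3, Delta=4, Alpha=5, Zeta=6.
Group 1: ranking walks positions 3-1-5-4-2-6; Theta is ranked above Tau even though Tau lies between Theta and the peak Kappa on the axis — preferences dip and rise again. Not single-peaked.
Group 2: ranking walks positions 5-2-4-1-6-3; Tau is ranked above Delta even though Delta lies between Tau and the peak Alpha on the axis — preferences dip and rise again. Not single-peaked.
Group 3 (peak Tau at position 2): ranking walks positions 2-3-4-1-5-6, expanding outward from the peak — single-peaked.
Group 4 (peak Theta at position 1): ranking walks positions 1-2-3-4-5-6, expanding outward from the peak — single-peaked.
Group 5: ranking walks positions 5-1-3-4-6-2; Theta is ranked above Delta even though Delta lies between Theta and the peak Alpha on the axis — preferences dip and rise again. Not single-peaked.
Group 6 (peak Delta at position 4): ranking walks positions 4-5-6-3-2-1, expanding outward from the peak — single-peaked.
Group 7 (peak Alpha at position 5): ranking walks positions 5-6-4-3-2-1, expanding outward from the peak — single-peaked.
Group 1 violates single-peakedness, so the profile is not single-peaked on this axis.

no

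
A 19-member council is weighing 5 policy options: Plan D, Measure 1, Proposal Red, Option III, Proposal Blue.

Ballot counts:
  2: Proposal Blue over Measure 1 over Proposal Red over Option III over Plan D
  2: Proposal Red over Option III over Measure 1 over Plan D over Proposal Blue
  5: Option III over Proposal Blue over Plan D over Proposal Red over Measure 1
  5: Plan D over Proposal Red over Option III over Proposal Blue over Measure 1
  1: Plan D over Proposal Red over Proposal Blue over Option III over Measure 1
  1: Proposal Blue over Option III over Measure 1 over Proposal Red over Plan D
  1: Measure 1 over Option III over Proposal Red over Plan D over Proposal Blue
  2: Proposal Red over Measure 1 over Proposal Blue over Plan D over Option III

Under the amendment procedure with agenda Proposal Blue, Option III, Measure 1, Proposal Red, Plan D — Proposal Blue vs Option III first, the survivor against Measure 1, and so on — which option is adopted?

Plan D

Round 1: Proposal Blue vs Option III — 6–13, Option III advances.
Round 2: Option III vs Measure 1 — 14–5, Option III advances.
Round 3: Option III vs Proposal Red — 7–12, Proposal Red advances.
Round 4: Proposal Red vs Plan D — 8–11, Plan D advances.
Plan D survives the agenda.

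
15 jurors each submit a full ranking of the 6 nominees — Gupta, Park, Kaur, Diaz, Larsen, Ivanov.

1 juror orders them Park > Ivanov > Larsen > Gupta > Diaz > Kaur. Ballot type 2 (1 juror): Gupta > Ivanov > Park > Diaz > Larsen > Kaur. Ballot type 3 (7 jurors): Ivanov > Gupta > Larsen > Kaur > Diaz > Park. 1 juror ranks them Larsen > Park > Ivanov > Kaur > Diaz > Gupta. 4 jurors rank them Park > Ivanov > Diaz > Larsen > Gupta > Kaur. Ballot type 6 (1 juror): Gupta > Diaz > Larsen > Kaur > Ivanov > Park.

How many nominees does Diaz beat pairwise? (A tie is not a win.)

1

Diaz against each rival (15 jurors):
Diaz vs Gupta: 5 to 10, Gupta.
Diaz vs Park: Diaz preferred on 7+1 = 8 ballots; Diaz wins 8–7.
Diaz vs Kaur: Kaur, 8–7.
Diaz vs Larsen: Diaz is ranked higher on 1+4+1 = 6 ballots, Larsen on 9. Larsen wins 9–6.
Diaz vs Ivanov: Diaz is ranked higher on 1 ballot, Ivanov on 14. Ivanov wins 14–1.
Diaz beats Park; loses to Gupta, Kaur, Larsen, Ivanov — 1 pairwise win.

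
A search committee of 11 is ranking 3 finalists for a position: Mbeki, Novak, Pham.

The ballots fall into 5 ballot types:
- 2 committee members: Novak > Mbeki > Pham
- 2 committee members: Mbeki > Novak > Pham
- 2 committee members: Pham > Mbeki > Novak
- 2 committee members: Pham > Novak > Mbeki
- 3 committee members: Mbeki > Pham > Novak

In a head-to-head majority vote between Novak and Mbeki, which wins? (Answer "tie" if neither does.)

Mbeki

Ballots ranking Novak above Mbeki: 2 + 2 = 4.
Ballots ranking Mbeki above Novak: 11 − 4 = 7.
Mbeki wins the head-to-head 7–4.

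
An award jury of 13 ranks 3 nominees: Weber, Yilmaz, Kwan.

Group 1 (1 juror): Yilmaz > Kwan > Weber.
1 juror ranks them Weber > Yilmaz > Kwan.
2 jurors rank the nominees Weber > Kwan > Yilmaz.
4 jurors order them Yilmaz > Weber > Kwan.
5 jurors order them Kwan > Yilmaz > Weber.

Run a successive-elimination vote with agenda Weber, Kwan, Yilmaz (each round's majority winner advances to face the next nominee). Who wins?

Yilmaz

Round 1: Weber vs Kwan — 7–6, Weber advances.
Round 2: Weber vs Yilmaz — 3–10, Yilmaz advances.
Yilmaz survives the agenda.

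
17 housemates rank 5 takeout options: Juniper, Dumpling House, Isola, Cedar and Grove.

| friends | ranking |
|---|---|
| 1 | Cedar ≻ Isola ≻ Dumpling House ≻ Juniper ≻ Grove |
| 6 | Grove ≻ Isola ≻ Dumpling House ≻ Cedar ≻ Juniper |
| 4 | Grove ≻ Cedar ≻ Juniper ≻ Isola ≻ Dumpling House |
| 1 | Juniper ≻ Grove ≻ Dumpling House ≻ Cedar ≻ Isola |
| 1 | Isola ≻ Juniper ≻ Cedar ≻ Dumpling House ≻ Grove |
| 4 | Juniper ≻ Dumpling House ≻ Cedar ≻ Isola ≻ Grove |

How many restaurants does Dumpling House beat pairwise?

Dumpling House against each rival (17 friends):
Dumpling House vs Juniper: Juniper wins 10–7.
Dumpling House vs Isola: 1+4 = 5 for Dumpling House, 12 for Isola — Isola by 12–5.
Dumpling House–Cedar: Dumpling House 11–6.
Dumpling House vs Grove: 1+1+4 = 6 for Dumpling House, 11 for Grove — Grove by 11–6.
Dumpling House beats Cedar; loses to Juniper, Isola, Grove — 1 pairwise win.

1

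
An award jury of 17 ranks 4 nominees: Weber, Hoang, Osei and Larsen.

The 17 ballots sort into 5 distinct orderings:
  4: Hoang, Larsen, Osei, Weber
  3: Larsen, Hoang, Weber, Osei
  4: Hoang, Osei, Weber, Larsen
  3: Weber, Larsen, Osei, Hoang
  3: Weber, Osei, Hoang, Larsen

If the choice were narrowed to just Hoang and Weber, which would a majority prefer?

Ballots ranking Hoang above Weber: 4 + 3 + 4 = 11.
Ballots ranking Weber above Hoang: 17 − 11 = 6.
Hoang wins the head-to-head 11–6.

Hoang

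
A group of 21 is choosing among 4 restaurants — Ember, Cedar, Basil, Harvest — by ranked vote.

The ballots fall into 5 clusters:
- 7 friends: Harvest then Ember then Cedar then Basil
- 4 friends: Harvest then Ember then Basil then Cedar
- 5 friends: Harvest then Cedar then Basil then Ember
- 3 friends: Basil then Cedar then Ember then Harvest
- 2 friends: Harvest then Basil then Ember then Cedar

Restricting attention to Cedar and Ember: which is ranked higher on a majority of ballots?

Ember

Ballots ranking Cedar above Ember: 5 + 3 = 8.
Ballots ranking Ember above Cedar: 21 − 8 = 13.
Ember wins the head-to-head 13–8.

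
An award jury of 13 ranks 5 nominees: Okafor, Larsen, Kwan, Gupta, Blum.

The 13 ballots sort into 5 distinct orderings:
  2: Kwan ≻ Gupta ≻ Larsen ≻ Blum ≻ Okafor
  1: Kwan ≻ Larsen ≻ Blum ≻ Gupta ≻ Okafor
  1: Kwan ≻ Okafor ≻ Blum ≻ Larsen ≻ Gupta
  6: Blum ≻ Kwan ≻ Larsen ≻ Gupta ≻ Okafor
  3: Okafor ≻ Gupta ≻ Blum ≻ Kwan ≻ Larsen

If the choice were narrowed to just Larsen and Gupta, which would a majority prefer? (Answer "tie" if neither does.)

Larsen

Ballots ranking Larsen above Gupta: 1 + 1 + 6 = 8.
Ballots ranking Gupta above Larsen: 13 − 8 = 5.
Larsen wins the head-to-head 8–5.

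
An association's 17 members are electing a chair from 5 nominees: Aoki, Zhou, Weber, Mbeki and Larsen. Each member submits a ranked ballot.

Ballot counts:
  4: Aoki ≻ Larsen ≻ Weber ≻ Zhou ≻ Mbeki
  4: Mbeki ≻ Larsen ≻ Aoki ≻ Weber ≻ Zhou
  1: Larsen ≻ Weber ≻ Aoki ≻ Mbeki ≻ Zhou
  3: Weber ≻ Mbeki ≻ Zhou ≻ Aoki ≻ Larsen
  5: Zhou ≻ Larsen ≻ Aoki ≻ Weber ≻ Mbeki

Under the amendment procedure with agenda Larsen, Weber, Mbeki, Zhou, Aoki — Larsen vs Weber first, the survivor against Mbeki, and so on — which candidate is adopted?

Larsen

Round 1: Larsen vs Weber — 14–3, Larsen advances.
Round 2: Larsen vs Mbeki — 10–7, Larsen advances.
Round 3: Larsen vs Zhou — 9–8, Larsen advances.
Round 4: Larsen vs Aoki — 10–7, Larsen advances.
Larsen survives the agenda.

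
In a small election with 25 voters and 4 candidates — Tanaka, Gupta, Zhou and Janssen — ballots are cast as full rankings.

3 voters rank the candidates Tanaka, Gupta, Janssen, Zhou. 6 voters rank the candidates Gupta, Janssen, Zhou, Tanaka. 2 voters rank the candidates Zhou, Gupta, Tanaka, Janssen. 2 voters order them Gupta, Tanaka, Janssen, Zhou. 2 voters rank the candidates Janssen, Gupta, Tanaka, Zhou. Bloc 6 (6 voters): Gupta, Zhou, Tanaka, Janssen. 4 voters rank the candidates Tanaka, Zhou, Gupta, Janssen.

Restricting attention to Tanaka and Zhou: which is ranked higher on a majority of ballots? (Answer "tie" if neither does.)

Zhou

Ballots ranking Tanaka above Zhou: 3 + 2 + 2 + 4 = 11.
Ballots ranking Zhou above Tanaka: 25 − 11 = 14.
Zhou wins the head-to-head 14–11.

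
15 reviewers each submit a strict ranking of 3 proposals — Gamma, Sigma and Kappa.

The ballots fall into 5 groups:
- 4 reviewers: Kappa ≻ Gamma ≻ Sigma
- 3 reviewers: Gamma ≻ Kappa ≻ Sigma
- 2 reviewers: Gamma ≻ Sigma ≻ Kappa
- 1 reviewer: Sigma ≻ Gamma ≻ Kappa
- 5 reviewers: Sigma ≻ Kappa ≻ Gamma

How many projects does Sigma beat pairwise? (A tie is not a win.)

1

Sigma against each rival (15 reviewers):
Sigma vs Gamma: 6 to 9, Gamma.
Sigma vs Kappa: Sigma preferred on 2+1+5 = 8 ballots; Sigma wins 8–7.
Sigma beats Kappa; loses to Gamma — 1 pairwise win.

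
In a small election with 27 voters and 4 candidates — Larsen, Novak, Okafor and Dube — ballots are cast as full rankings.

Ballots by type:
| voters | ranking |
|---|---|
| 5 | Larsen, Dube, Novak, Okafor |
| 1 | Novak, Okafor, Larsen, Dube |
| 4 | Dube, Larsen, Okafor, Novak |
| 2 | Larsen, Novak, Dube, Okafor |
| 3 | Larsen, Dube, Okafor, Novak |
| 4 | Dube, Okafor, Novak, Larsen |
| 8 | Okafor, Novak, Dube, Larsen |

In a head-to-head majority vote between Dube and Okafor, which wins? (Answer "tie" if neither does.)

Ballots ranking Dube above Okafor: 5 + 4 + 2 + 3 + 4 = 18.
Ballots ranking Okafor above Dube: 27 − 18 = 9.
Dube wins the head-to-head 18–9.

Dube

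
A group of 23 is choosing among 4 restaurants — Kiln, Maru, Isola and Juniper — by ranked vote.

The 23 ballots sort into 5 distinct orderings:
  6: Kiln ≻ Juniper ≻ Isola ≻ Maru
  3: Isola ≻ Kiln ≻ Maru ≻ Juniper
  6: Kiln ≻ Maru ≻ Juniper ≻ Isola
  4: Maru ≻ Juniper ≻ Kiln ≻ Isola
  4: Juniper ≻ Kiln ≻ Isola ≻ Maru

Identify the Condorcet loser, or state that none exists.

Pairwise majorities:
Kiln vs Maru: Kiln is ranked higher on 6+3+6+4 = 19 ballots, Maru on 4. Kiln wins 19–4.
Kiln vs Isola: Kiln preferred on 6+6+4+4 = 20 ballots; Kiln wins 20–3.
Kiln vs Juniper: 15 to 8, Kiln.
Maru vs Isola: 6+4 = 10 for Maru, 13 for Isola — Isola by 13–10.
Maru vs Juniper: Maru, 13–10.
Isola vs Juniper: Juniper wins 20–3.
Every restaurant wins at least one matchup (Kiln beats Maru; Maru beats Juniper; Isola beats Maru; Juniper beats Isola), so there is no Condorcet loser.

none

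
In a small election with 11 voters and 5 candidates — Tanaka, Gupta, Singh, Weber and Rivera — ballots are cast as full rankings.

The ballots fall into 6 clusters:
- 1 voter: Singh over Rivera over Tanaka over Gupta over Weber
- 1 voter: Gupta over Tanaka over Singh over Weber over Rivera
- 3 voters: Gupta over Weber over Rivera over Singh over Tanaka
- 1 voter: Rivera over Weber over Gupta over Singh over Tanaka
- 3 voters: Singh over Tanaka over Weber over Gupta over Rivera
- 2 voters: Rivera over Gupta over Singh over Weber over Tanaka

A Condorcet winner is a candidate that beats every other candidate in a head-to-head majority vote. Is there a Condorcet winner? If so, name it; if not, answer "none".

Pairwise majorities:
Tanaka vs Gupta: Gupta wins 7–4.
Tanaka–Singh: Singh 10–1.
Tanaka vs Weber: Weber, 6–5.
Tanaka–Rivera: Rivera 7–4.
Gupta vs Singh: Gupta wins 7–4.
Gupta–Weber: Gupta 7–4.
Gupta vs Rivera: Gupta wins 7–4.
Singh vs Weber: Singh wins 7–4.
Singh–Rivera: Rivera 6–5.
Weber vs Rivera: Weber, 7–4.
Only Gupta has no losses; Gupta is the Condorcet winner.

Gupta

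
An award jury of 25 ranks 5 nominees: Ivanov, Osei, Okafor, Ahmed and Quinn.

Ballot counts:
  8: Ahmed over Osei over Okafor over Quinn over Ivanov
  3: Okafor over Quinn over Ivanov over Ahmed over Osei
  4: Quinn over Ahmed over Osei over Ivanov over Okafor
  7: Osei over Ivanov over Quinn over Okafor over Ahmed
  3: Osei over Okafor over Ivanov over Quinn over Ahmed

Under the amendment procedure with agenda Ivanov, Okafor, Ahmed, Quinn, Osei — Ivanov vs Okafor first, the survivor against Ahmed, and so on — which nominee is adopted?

Osei

Round 1: Ivanov vs Okafor — 11–14, Okafor advances.
Round 2: Okafor vs Ahmed — 13–12, Okafor advances.
Round 3: Okafor vs Quinn — 14–11, Okafor advances.
Round 4: Okafor vs Osei — 3–22, Osei advances.
Osei survives the agenda.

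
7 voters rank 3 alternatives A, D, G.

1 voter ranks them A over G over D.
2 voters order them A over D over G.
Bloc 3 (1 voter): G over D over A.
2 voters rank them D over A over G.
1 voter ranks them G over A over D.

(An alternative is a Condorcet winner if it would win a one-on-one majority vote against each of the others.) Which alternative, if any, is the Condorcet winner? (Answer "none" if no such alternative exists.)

A

Pairwise majorities:
A vs D: A wins 4–3.
A–G: A 5–2.
D vs G: D, 4–3.
A beats each of D, G — A is the Condorcet winner.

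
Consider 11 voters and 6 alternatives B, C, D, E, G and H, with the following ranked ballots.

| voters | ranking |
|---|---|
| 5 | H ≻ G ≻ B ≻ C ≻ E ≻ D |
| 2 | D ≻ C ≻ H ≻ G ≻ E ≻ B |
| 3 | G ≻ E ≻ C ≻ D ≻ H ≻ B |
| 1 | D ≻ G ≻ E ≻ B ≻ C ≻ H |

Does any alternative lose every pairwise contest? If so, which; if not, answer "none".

Head-to-head results (11 voters):
B vs C: B wins 6–5.
B vs D: D, 6–5.
B vs E: E wins 6–5.
B vs G: G, 11–0.
B–H: H 10–1.
C–D: C 8–3.
C vs E: 7 to 4, C.
C vs G: 2 to 9, G.
C–H: C 6–5.
D–E: E 8–3.
D vs G: G wins 8–3.
D vs H: D wins 6–5.
E vs G: G wins 11–0.
E–H: H 7–4.
G vs H: 3+1 = 4 for G, 7 for H — H by 7–4.
Each alternative has at least one pairwise win (B beats C; C beats D; D beats B; E beats B; G beats B; H beats B) — no Condorcet loser.

none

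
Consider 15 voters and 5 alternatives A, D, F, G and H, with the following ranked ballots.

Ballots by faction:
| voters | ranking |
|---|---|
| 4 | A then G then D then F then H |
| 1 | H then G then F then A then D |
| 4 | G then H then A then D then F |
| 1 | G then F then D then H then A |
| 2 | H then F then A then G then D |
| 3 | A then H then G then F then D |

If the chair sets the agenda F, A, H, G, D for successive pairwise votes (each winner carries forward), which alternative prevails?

G

Round 1: F vs A — 4–11, A advances.
Round 2: A vs H — 7–8, H advances.
Round 3: H vs G — 6–9, G advances.
Round 4: G vs D — 15–0, G advances.
G survives the agenda.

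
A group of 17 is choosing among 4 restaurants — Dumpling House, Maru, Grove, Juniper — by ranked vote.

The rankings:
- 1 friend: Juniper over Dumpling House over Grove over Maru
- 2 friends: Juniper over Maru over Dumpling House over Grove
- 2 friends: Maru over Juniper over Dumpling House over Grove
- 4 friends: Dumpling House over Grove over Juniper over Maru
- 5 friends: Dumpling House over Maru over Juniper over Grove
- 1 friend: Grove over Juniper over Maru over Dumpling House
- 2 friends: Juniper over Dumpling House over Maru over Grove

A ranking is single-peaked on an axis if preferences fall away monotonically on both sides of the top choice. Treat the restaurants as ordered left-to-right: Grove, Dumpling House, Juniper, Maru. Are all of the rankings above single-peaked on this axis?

Axis positions: Grove=1, Dumpling House=2, Juniper=3, Maru=4.
Type 1 (peak Juniper at position 3): ranking walks positions 3-2-1-4, expanding outward from the peak — single-peaked.
Type 2 (peak Juniper at position 3): ranking walks positions 3-4-2-1, expanding outward from the peak — single-peaked.
Type 3 (peak Maru at position 4): ranking walks positions 4-3-2-1, expanding outward from the peak — single-peaked.
Type 4 (peak Dumpling House at position 2): ranking walks positions 2-1-3-4, expanding outward from the peak — single-peaked.
Type 5: ranking walks positions 2-4-3-1; Maru is ranked above Juniper even though Juniper lies between Maru and the peak Dumpling House on the axis — preferences dip and rise again. Not single-peaked.
Type 6: ranking walks positions 1-3-4-2; Juniper is ranked above Dumpling House even though Dumpling House lies between Juniper and the peak Grove on the axis — preferences dip and rise again. Not single-peaked.
Type 7 (peak Juniper at position 3): ranking walks positions 3-2-4-1, expanding outward from the peak — single-peaked.
Type 5 violates single-peakedness, so the profile is not single-peaked on this axis.

no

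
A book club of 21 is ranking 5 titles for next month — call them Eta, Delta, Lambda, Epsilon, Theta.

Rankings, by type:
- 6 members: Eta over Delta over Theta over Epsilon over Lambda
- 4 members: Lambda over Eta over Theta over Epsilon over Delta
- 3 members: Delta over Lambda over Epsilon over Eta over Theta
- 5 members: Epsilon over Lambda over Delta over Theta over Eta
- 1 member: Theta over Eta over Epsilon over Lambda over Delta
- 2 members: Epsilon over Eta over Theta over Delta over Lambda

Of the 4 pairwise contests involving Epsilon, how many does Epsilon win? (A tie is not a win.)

2

Epsilon against each rival (21 members):
Epsilon–Eta: Eta 11–10.
Epsilon vs Delta: Epsilon wins 12–9.
Epsilon vs Lambda: 6+5+1+2 = 14 for Epsilon, 7 for Lambda — Epsilon by 14–7.
Epsilon vs Theta: Theta wins 11–10.
Epsilon beats Delta, Lambda; loses to Eta, Theta — 2 pairwise wins.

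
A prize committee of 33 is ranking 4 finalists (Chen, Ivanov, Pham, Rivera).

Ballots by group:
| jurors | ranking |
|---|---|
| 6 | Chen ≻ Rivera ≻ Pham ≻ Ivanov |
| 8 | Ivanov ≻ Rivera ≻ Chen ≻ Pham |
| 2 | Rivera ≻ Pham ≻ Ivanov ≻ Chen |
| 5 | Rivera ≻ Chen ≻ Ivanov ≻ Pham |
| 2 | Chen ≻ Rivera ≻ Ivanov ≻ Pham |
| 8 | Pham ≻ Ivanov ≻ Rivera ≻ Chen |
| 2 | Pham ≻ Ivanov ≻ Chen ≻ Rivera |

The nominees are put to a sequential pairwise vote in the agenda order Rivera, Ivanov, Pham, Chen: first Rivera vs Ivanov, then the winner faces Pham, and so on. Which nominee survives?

Round 1: Rivera vs Ivanov — 15–18, Ivanov advances.
Round 2: Ivanov vs Pham — 15–18, Pham advances.
Round 3: Pham vs Chen — 12–21, Chen advances.
The agenda winner is Chen.

Chen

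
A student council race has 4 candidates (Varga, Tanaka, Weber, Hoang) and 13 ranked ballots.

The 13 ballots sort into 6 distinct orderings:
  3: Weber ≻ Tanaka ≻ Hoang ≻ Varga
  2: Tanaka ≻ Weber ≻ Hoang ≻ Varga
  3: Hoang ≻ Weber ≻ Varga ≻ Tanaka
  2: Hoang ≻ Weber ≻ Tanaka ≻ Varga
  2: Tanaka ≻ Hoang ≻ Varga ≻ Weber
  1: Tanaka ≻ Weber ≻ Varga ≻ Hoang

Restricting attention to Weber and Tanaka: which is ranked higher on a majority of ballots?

Weber

Ballots ranking Weber above Tanaka: 3 + 3 + 2 = 8.
Ballots ranking Tanaka above Weber: 13 − 8 = 5.
Weber wins the head-to-head 8–5.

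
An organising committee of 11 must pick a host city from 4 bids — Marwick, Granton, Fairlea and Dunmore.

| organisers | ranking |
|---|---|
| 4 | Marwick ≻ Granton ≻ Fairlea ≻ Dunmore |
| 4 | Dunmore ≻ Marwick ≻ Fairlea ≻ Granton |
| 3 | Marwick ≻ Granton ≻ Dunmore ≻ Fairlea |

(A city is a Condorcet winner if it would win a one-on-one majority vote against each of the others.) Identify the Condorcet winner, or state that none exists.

Marwick

Head-to-head results (11 organisers):
Marwick vs Granton: 4+4+3 = 11 for Marwick, 0 for Granton — Marwick by 11–0.
Marwick vs Fairlea: Marwick, 11–0.
Marwick vs Dunmore: Marwick, 7–4.
Granton vs Fairlea: Granton, 7–4.
Granton vs Dunmore: 7 to 4, Granton.
Fairlea vs Dunmore: 4 for Fairlea, 7 for Dunmore — Dunmore by 7–4.
Only Marwick has no losses; Marwick is the Condorcet winner.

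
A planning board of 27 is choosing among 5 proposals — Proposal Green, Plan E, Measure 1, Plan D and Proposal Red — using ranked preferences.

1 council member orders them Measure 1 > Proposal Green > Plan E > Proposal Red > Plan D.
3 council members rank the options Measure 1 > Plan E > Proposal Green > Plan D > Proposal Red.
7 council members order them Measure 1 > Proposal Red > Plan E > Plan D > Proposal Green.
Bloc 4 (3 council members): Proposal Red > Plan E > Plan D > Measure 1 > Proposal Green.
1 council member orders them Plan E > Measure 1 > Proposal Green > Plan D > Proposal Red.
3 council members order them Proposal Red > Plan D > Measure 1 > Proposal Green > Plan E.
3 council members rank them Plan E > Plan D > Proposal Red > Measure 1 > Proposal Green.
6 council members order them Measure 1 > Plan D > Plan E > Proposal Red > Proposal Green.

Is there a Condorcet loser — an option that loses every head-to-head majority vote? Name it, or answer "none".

Proposal Green

Head-to-head results (27 council members):
Proposal Green vs Plan E: Plan E wins 23–4.
Proposal Green vs Measure 1: 0 for Proposal Green, 27 for Measure 1 — Measure 1 by 27–0.
Proposal Green vs Plan D: 5 to 22, Plan D.
Proposal Green vs Proposal Red: Proposal Red, 22–5.
Plan E vs Measure 1: Plan E is ranked higher on 3+1+3 = 7 ballots, Measure 1 on 20. Measure 1 wins 20–7.
Plan E vs Plan D: Plan E, 18–9.
Plan E vs Proposal Red: Plan E preferred on 1+3+1+3+6 = 14 ballots; Plan E wins 14–13.
Measure 1 vs Plan D: Measure 1 wins 18–9.
Measure 1 vs Proposal Red: Measure 1 preferred on 1+3+7+1+6 = 18 ballots; Measure 1 wins 18–9.
Plan D vs Proposal Red: 13 to 14, Proposal Red.
Proposal Green loses to every other option — it is the Condorcet loser.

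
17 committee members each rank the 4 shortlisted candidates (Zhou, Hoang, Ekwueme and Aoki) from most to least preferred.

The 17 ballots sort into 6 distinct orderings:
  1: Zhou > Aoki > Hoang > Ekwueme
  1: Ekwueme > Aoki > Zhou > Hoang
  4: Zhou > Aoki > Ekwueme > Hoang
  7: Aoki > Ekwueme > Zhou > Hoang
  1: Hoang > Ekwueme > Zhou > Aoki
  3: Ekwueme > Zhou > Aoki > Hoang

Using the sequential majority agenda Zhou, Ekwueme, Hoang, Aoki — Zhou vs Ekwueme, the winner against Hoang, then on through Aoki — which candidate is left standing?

Round 1: Zhou vs Ekwueme — 5–12, Ekwueme advances.
Round 2: Ekwueme vs Hoang — 15–2, Ekwueme advances.
Round 3: Ekwueme vs Aoki — 5–12, Aoki advances.
Aoki survives the agenda.

Aoki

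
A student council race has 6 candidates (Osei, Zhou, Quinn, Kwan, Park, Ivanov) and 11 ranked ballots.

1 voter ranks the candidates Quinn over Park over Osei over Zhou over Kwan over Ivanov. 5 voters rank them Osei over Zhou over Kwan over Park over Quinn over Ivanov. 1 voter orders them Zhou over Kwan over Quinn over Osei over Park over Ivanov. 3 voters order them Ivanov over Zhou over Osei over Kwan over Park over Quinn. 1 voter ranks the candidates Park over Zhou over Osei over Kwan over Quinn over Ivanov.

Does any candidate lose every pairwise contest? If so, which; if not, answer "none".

Pairwise majorities:
Osei vs Zhou: 1+5 = 6 for Osei, 5 for Zhou — Osei by 6–5.
Osei vs Quinn: Osei, 9–2.
Osei–Kwan: Osei 10–1.
Osei vs Park: Osei, 9–2.
Osei vs Ivanov: Osei is ranked higher on 1+5+1+1 = 8 ballots, Ivanov on 3. Osei wins 8–3.
Zhou vs Quinn: 10 to 1, Zhou.
Zhou vs Kwan: 11 to 0, Zhou.
Zhou–Park: Zhou 9–2.
Zhou vs Ivanov: Zhou wins 8–3.
Quinn–Kwan: Kwan 10–1.
Quinn vs Park: Quinn is ranked higher on 1+1 = 2 ballots, Park on 9. Park wins 9–2.
Quinn vs Ivanov: 8 to 3, Quinn.
Kwan vs Park: Kwan, 9–2.
Kwan vs Ivanov: 8 to 3, Kwan.
Park vs Ivanov: 8 to 3, Park.
Only Ivanov has no wins; Ivanov is the Condorcet loser.

Ivanov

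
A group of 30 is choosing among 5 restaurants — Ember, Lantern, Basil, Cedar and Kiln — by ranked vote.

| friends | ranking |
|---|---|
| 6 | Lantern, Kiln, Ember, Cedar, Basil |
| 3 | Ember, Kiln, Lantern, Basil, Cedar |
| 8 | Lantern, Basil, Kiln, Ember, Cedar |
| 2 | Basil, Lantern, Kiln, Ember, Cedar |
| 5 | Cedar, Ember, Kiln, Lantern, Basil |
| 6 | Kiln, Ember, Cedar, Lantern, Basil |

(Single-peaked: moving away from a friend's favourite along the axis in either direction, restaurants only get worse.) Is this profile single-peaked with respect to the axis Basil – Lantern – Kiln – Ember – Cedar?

Axis positions: Basil=1, Lantern=2, Kiln=3, Ember=4, Cedar=5.
Cluster 1 (peak Lantern at position 2): ranking walks positions 2-3-4-5-1, expanding outward from the peak — single-peaked.
Cluster 2 (peak Ember at position 4): ranking walks positions 4-3-2-1-5, expanding outward from the peak — single-peaked.
Cluster 3 (peak Lantern at position 2): ranking walks positions 2-1-3-4-5, expanding outward from the peak — single-peaked.
Cluster 4 (peak Basil at position 1): ranking walks positions 1-2-3-4-5, expanding outward from the peak — single-peaked.
Cluster 5 (peak Cedar at position 5): ranking walks positions 5-4-3-2-1, expanding outward from the peak — single-peaked.
Cluster 6 (peak Kiln at position 3): ranking walks positions 3-4-5-2-1, expanding outward from the peak — single-peaked.
Every ranking is single-peaked on this axis.

yes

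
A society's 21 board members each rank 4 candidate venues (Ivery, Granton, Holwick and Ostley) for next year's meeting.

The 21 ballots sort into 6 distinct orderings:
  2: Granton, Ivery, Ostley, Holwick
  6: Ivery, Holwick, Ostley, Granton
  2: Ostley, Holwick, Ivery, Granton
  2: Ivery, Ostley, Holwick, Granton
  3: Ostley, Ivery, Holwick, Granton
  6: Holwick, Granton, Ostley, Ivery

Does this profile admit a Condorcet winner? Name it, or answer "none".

Check each pair by majority over 21 ballots:
Ivery vs Granton: Ivery is ranked higher on 6+2+2+3 = 13 ballots, Granton on 8. Ivery wins 13–8.
Ivery vs Holwick: 2+6+2+3 = 13 for Ivery, 8 for Holwick — Ivery by 13–8.
Ivery vs Ostley: Ivery preferred on 2+6+2 = 10 ballots; Ostley wins 11–10.
Granton vs Holwick: Granton is ranked higher on 2 ballots, Holwick on 19. Holwick wins 19–2.
Granton vs Ostley: 8 to 13, Ostley.
Holwick vs Ostley: 6+6 = 12 for Holwick, 9 for Ostley — Holwick by 12–9.
Every city loses at least once (Ivery loses to Ostley; Granton loses to Ivery; Holwick loses to Ivery; Ostley loses to Holwick). The majority relation contains the cycle Ivery beats Holwick beats Ostley beats Ivery, so there is no Condorcet winner.

none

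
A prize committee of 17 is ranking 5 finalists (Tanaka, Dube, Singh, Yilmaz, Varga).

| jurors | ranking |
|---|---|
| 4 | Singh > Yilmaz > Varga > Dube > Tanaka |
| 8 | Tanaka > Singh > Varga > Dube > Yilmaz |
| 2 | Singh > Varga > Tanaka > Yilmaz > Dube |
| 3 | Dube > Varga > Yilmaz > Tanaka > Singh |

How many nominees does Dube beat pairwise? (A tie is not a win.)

1

Dube against each rival (17 jurors):
Dube–Tanaka: Tanaka 10–7.
Dube vs Singh: 3 to 14, Singh.
Dube–Yilmaz: Dube 11–6.
Dube vs Varga: Dube preferred on 3 ballots; Varga wins 14–3.
Dube beats Yilmaz; loses to Tanaka, Singh, Varga — 1 pairwise win.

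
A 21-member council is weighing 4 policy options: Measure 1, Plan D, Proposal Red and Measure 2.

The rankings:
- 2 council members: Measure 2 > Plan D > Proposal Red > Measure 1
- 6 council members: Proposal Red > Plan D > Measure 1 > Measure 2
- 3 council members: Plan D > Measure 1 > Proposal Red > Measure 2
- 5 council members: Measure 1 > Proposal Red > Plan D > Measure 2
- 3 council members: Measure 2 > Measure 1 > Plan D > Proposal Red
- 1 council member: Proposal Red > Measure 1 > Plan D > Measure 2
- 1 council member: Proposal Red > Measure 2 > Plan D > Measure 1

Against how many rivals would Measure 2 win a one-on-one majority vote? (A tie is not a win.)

0

Measure 2 against each rival (21 council members):
Measure 2 vs Measure 1: Measure 1 wins 15–6.
Measure 2 vs Plan D: 2+3+1 = 6 for Measure 2, 15 for Plan D — Plan D by 15–6.
Measure 2 vs Proposal Red: Measure 2 is ranked higher on 2+3 = 5 ballots, Proposal Red on 16. Proposal Red wins 16–5.
Measure 2 beats no one; loses to Measure 1, Plan D, Proposal Red — 0 pairwise wins.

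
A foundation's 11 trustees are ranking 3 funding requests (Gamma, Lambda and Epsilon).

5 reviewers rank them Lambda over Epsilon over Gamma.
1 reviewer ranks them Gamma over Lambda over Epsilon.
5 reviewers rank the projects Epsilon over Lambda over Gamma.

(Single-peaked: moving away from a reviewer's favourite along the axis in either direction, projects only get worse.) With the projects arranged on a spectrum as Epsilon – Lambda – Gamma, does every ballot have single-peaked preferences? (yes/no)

yes

Axis positions: Epsilon=1, Lambda=2, Gamma=3.
Group 1 (peak Lambda at position 2): ranking walks positions 2-1-3, expanding outward from the peak — single-peaked.
Group 2 (peak Gamma at position 3): ranking walks positions 3-2-1, expanding outward from the peak — single-peaked.
Group 3 (peak Epsilon at position 1): ranking walks positions 1-2-3, expanding outward from the peak — single-peaked.
Every ranking is single-peaked on this axis.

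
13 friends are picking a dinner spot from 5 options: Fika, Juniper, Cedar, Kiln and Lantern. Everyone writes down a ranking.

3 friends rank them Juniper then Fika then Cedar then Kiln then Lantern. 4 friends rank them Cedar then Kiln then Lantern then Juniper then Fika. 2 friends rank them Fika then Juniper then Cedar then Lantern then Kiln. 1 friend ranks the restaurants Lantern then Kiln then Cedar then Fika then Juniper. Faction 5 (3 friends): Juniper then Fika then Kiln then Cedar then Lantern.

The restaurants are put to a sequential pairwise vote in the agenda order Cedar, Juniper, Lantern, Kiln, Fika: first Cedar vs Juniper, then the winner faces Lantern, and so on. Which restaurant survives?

Juniper

Round 1: Cedar vs Juniper — 5–8, Juniper advances.
Round 2: Juniper vs Lantern — 8–5, Juniper advances.
Round 3: Juniper vs Kiln — 8–5, Juniper advances.
Round 4: Juniper vs Fika — 10–3, Juniper advances.
The agenda winner is Juniper.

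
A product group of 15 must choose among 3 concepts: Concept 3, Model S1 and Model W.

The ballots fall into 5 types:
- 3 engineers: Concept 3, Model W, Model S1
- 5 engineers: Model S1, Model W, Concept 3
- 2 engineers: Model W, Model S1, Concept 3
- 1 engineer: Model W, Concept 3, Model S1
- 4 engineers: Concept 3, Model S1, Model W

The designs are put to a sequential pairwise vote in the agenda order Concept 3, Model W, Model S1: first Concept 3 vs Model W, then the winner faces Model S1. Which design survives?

Round 1: Concept 3 vs Model W — 7–8, Model W advances.
Round 2: Model W vs Model S1 — 6–9, Model S1 advances.
The agenda winner is Model S1.

Model S1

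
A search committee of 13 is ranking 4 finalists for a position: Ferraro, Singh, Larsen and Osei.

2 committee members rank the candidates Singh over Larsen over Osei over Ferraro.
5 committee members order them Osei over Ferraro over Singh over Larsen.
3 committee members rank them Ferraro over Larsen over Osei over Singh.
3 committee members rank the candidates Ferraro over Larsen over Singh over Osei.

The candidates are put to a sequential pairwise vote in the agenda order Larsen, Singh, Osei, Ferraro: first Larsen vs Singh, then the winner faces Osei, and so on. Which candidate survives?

Osei

Round 1: Larsen vs Singh — 6–7, Singh advances.
Round 2: Singh vs Osei — 5–8, Osei advances.
Round 3: Osei vs Ferraro — 7–6, Osei advances.
The agenda winner is Osei.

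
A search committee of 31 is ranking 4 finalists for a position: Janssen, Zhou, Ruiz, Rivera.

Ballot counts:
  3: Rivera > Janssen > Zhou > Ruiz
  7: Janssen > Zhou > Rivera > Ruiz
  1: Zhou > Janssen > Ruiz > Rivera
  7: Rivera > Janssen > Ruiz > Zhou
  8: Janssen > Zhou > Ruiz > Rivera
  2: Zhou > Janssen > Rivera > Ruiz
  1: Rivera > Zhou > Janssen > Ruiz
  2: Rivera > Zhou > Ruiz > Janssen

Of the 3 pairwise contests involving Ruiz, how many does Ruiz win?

Ruiz against each rival (31 committee members):
Ruiz vs Janssen: Janssen, 29–2.
Ruiz–Zhou: Zhou 24–7.
Ruiz vs Rivera: Rivera, 22–9.
Ruiz beats no one; loses to Janssen, Zhou, Rivera — 0 pairwise wins.

0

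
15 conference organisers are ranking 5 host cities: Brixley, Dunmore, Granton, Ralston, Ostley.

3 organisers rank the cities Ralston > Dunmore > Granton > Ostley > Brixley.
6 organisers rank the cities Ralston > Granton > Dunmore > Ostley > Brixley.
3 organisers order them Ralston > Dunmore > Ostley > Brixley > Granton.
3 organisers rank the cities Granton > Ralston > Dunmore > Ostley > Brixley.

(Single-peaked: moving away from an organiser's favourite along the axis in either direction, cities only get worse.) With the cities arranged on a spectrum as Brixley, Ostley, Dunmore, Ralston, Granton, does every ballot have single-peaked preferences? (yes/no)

Axis positions: Brixley=1, Ostley=2, Dunmore=3, Ralston=4, Granton=5.
Faction 1 (peak Ralston at position 4): ranking walks positions 4-3-5-2-1, expanding outward from the peak — single-peaked.
Faction 2 (peak Ralston at position 4): ranking walks positions 4-5-3-2-1, expanding outward from the peak — single-peaked.
Faction 3 (peak Ralston at position 4): ranking walks positions 4-3-2-1-5, expanding outward from the peak — single-peaked.
Faction 4 (peak Granton at position 5): ranking walks positions 5-4-3-2-1, expanding outward from the peak — single-peaked.
Every ranking is single-peaked on this axis.

yes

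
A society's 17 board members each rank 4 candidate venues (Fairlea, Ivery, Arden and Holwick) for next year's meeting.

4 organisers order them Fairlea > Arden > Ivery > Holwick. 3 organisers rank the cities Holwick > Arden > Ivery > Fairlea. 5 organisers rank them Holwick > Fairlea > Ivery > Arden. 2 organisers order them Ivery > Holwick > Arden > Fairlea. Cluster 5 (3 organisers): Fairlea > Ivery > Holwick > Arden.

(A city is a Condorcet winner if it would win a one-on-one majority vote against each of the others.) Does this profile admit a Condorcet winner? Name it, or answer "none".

Check each pair by majority over 17 ballots:
Fairlea vs Ivery: 4+5+3 = 12 for Fairlea, 5 for Ivery — Fairlea by 12–5.
Fairlea vs Arden: 12 to 5, Fairlea.
Fairlea–Holwick: Holwick 10–7.
Ivery vs Arden: Ivery wins 10–7.
Ivery vs Holwick: 9 to 8, Ivery.
Arden vs Holwick: Holwick, 13–4.
Every city loses at least once (Fairlea loses to Holwick; Ivery loses to Fairlea; Arden loses to Fairlea; Holwick loses to Ivery). The majority relation contains the cycle Fairlea > Ivery > Holwick > Fairlea, so there is no Condorcet winner.

none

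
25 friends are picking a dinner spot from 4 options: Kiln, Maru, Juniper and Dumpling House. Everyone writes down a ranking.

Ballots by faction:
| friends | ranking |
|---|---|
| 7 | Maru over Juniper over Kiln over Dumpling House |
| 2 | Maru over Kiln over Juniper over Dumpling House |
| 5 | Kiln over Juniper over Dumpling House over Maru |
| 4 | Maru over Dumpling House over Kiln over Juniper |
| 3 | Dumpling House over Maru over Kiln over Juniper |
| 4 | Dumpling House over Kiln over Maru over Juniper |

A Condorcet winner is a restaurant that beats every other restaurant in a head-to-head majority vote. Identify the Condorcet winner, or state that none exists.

Check each pair by majority over 25 ballots:
Kiln–Maru: Maru 16–9.
Kiln vs Juniper: Kiln is ranked higher on 2+5+4+3+4 = 18 ballots, Juniper on 7. Kiln wins 18–7.
Kiln vs Dumpling House: Kiln wins 14–11.
Maru vs Juniper: 20 to 5, Maru.
Maru–Dumpling House: Maru 13–12.
Juniper vs Dumpling House: 7+2+5 = 14 for Juniper, 11 for Dumpling House — Juniper by 14–11.
Maru wins every pairwise contest, so Maru is the Condorcet winner.

Maru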